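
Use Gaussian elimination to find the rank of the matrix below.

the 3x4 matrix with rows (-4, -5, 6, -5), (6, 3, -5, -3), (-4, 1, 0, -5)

Row reduction:
R2 <- R2 - (-3/2)*R1:  [     0   -9/2      4  -21/2 ]
R3 <- R3 - (1)*R1:  [  0   6  -6   0 ]
R3 <- R3 - (-4/3)*R2:  [    0     0  -2/3   -14 ]
Row echelon form:
[ -4    -5     6     -5 ]
[  0  -9/2     4  -21/2 ]
[  0     0  -2/3    -14 ]
Nonzero rows / pivot columns: 3

rank(A) = 3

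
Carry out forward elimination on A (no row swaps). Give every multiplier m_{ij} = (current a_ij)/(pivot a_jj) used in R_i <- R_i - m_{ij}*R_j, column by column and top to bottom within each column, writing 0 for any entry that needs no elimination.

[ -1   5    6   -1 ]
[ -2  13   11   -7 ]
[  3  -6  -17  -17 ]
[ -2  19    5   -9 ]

Forward elimination:
R2 <- R2 - (2)*R1:  [  0   3  -1  -5 ]
R3 <- R3 - (-3)*R1:  [   0    9    1  -20 ]
R4 <- R4 - (2)*R1:  [  0   9  -7  -7 ]
R3 <- R3 - (3)*R2:  [  0   0   4  -5 ]
R4 <- R4 - (3)*R2:  [  0   0  -4   8 ]
R4 <- R4 - (-1)*R3:  [ 0  0  0  3 ]
Multipliers (in order of application): m_{21} = 2, m_{31} = -3, m_{41} = 2, m_{32} = 3, m_{42} = 3, m_{43} = -1

multipliers: 2, -3, 2, 3, 3, -1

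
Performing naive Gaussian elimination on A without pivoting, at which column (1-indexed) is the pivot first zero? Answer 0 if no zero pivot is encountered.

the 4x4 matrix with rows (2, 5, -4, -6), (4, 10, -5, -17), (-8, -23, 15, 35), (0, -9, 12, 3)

first zero-pivot column = 2

Naive forward elimination:
R2 <- R2 - (2)*R1:  [  0   0   3  -5 ]
R3 <- R3 - (-4)*R1:  [  0  -3  -1  11 ]
Matrix at this point:
[ 2   5  -4  -6 ]
[ 0   0   3  -5 ]
[ 0  -3  -1  11 ]
[ 0  -9  12   3 ]
Pivot entry (2,2) is zero but row 3 has -3 in column 2 -> naive elimination stops; a row interchange (e.g. R2 <-> R3) would be required here.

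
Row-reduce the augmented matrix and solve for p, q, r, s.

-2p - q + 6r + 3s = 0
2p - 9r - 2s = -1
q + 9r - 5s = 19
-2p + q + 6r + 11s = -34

Forward elimination on [A|b]:
R2 <- R2 - (-1)*R1:  [  0  -1  -3   1  -1 ]
R4 <- R4 - (1)*R1:  [   0    2    0    8  -34 ]
R3 <- R3 - (-1)*R2:  [  0   0   6  -4  18 ]
R4 <- R4 - (-2)*R2:  [   0    0   -6   10  -36 ]
R4 <- R4 - (-1)*R3:  [   0    0    0    6  -18 ]
Row echelon form:
[ -2  -1   6   3  |    0 ]
[  0  -1  -3   1  |   -1 ]
[  0   0   6  -4  |   18 ]
[  0   0   0   6  |  -18 ]
Back-substitution:
s = (-18) / 6 = -3
r = (18 - (-4)*(-3)) / 6 = 1
q = (-1 - (-3)*(1) - (1)*(-3)) / -1 = -5
p = (0 - (-1)*(-5) - (6)*(1) - (3)*(-3)) / -2 = 1

(1, -5, 1, -3)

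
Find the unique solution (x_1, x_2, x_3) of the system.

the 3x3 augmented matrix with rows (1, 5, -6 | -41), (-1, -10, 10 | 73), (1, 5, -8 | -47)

Forward elimination on [A|b]:
R2 <- R2 - (-1)*R1:  [  0  -5   4  32 ]
R3 <- R3 - (1)*R1:  [  0   0  -2  -6 ]
Row echelon form:
[ 1   5  -6  |  -41 ]
[ 0  -5   4  |   32 ]
[ 0   0  -2  |   -6 ]
Back-substitution:
x_3 = (-6) / -2 = 3
x_2 = (32 - (4)*(3)) / -5 = -4
x_1 = (-41 - (5)*(-4) - (-6)*(3)) / 1 = -3

(-3, -4, 3)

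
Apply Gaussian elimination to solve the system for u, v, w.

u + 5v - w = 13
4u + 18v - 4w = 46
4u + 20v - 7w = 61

Forward elimination on [A|b]:
R2 <- R2 - (4)*R1:  [  0  -2   0  -6 ]
R3 <- R3 - (4)*R1:  [  0   0  -3   9 ]
Row echelon form:
[ 1   5  -1  |  13 ]
[ 0  -2   0  |  -6 ]
[ 0   0  -3  |   9 ]
Back-substitution:
w = (9) / -3 = -3
v = (-6) / -2 = 3
u = (13 - (5)*(3) - (-1)*(-3)) / 1 = -5

(-5, 3, -3)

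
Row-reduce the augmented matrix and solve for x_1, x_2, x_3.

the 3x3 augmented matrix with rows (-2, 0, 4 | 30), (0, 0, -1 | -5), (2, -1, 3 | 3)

(-5, 2, 5)

Forward elimination on [A|b]:
R3 <- R3 - (-1)*R1:  [  0  -1   7  33 ]
R2 <-> R3   (pivot in column 2 was zero)
[ -2   0   4  30 ]
[  0  -1   7  33 ]
[  0   0  -1  -5 ]
Row echelon form:
[ -2   0   4  |  30 ]
[  0  -1   7  |  33 ]
[  0   0  -1  |  -5 ]
Back-substitution:
x_3 = (-5) / -1 = 5
x_2 = (33 - (7)*(5)) / -1 = 2
x_1 = (30 - (4)*(5)) / -2 = -5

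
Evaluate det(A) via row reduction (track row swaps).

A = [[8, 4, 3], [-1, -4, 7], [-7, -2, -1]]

det(A) = -134

Forward elimination:
R2 <- R2 - (-1/8)*R1:  [    0  -7/2  59/8 ]
R3 <- R3 - (-7/8)*R1:  [    0   3/2  13/8 ]
R3 <- R3 - (-3/7)*R2:  [     0      0  67/14 ]
Upper-triangular form:
[ 8     4      3 ]
[ 0  -7/2   59/8 ]
[ 0     0  67/14 ]
det(A) = (-1)^0 * (8) * (-7/2) * (67/14) = -134  (0 row swaps -> sign +1)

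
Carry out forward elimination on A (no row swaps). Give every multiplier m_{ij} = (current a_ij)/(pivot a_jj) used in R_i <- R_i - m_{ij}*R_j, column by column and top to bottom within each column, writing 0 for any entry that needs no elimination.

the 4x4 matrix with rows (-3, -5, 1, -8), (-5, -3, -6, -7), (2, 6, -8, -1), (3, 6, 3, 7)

Forward elimination:
R2 <- R2 - (5/3)*R1:  [     0   16/3  -23/3   19/3 ]
R3 <- R3 - (-2/3)*R1:  [     0    8/3  -22/3  -19/3 ]
R4 <- R4 - (-1)*R1:  [  0   1   4  -1 ]
R3 <- R3 - (1/2)*R2:  [     0      0   -7/2  -19/2 ]
R4 <- R4 - (3/16)*R2:  [      0       0   87/16  -35/16 ]
R4 <- R4 - (-87/56)*R3:  [       0        0        0  -949/56 ]
Multipliers (in order of application): m_{21} = 5/3, m_{31} = -2/3, m_{41} = -1, m_{32} = 1/2, m_{42} = 3/16, m_{43} = -87/56

multipliers: 5/3, -2/3, -1, 1/2, 3/16, -87/56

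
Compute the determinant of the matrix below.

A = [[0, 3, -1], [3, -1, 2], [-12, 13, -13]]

Forward elimination:
R1 <-> R2   (pivot in column 1 was zero)
[   3  -1    2 ]
[   0   3   -1 ]
[ -12  13  -13 ]
R3 <- R3 - (-4)*R1:  [  0   9  -5 ]
R3 <- R3 - (3)*R2:  [  0   0  -2 ]
Upper-triangular form:
[ 3  -1   2 ]
[ 0   3  -1 ]
[ 0   0  -2 ]
det(A) = (-1)^1 * (3) * (3) * (-2) = 18  (1 row swap -> sign -1)

det(A) = 18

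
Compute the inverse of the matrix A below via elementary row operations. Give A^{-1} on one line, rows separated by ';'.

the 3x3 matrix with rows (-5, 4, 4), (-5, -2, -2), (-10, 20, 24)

inverse = [-1/15 -2/15 0; 7/6 -2/3 -1/4; -1 1/2 1/4]

Gauss-Jordan on [A | I]:
R1 <- (1/-5)*R1:  [    1  -4/5  -4/5  |  -1/5     0     0 ]
R2 <- R2 - (-5)*R1:  [  0  -6  -6  |  -1   1   0 ]
R3 <- R3 - (-10)*R1:  [  0  12  16  |  -2   0   1 ]
R2 <- (1/-6)*R2:  [    0     1     1  |   1/6  -1/6     0 ]
R1 <- R1 - (-4/5)*R2:  [     1      0      0  |  -1/15  -2/15      0 ]
R3 <- R3 - (12)*R2:  [  0   0   4  |  -4   2   1 ]
R3 <- (1/4)*R3:  [   0    0    1  |   -1  1/2  1/4 ]
R2 <- R2 - (1)*R3:  [    0     1     0  |   7/6  -2/3  -1/4 ]
Right block of [I | A^{-1}] is the inverse:
[ -1/15  -2/15     0 ]
[   7/6   -2/3  -1/4 ]
[    -1    1/2   1/4 ]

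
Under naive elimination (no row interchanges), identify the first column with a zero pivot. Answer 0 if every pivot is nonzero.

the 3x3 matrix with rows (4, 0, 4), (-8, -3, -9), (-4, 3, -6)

Naive forward elimination:
R2 <- R2 - (-2)*R1:  [  0  -3  -1 ]
R3 <- R3 - (-1)*R1:  [  0   3  -2 ]
R3 <- R3 - (-1)*R2:  [  0   0  -3 ]
All pivots nonzero; naive elimination completes without hitting a zero pivot.

first zero-pivot column = 0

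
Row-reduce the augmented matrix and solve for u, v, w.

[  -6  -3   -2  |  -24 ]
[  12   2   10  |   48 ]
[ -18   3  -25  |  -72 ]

(4, 0, 0)

Forward elimination on [A|b]:
R2 <- R2 - (-2)*R1:  [  0  -4   6   0 ]
R3 <- R3 - (3)*R1:  [   0   12  -19    0 ]
R3 <- R3 - (-3)*R2:  [  0   0  -1   0 ]
Row echelon form:
[ -6  -3  -2  |  -24 ]
[  0  -4   6  |    0 ]
[  0   0  -1  |    0 ]
Back-substitution:
w = (0) / -1 = 0
v = (0 - (6)*(0)) / -4 = 0
u = (-24 - (-3)*(0) - (-2)*(0)) / -6 = 4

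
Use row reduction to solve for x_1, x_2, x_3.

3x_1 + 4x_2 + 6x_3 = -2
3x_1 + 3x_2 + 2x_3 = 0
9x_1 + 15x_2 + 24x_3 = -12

(2, -2, 0)

Forward elimination on [A|b]:
R2 <- R2 - (1)*R1:  [  0  -1  -4   2 ]
R3 <- R3 - (3)*R1:  [  0   3   6  -6 ]
R3 <- R3 - (-3)*R2:  [  0   0  -6   0 ]
Row echelon form:
[ 3   4   6  |  -2 ]
[ 0  -1  -4  |   2 ]
[ 0   0  -6  |   0 ]
Back-substitution:
x_3 = (0) / -6 = 0
x_2 = (2 - (-4)*(0)) / -1 = -2
x_1 = (-2 - (4)*(-2) - (6)*(0)) / 3 = 2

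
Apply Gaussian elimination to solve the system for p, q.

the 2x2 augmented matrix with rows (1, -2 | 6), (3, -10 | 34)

(-2, -4)

Forward elimination on [A|b]:
R2 <- R2 - (3)*R1:  [  0  -4  16 ]
Row echelon form:
[ 1  -2  |   6 ]
[ 0  -4  |  16 ]
Back-substitution:
q = (16) / -4 = -4
p = (6 - (-2)*(-4)) / 1 = -2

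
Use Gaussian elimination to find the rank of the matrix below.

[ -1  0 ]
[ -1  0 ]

rank(A) = 1

Row reduction:
R2 <- R2 - (1)*R1:  [ 0  0 ]
Row echelon form:
[ -1  0 ]
[  0  0 ]
Nonzero rows / pivot columns: 1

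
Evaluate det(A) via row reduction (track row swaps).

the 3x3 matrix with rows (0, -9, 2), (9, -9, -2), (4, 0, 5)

det(A) = 549

Forward elimination:
R1 <-> R2   (pivot in column 1 was zero)
[ 9  -9  -2 ]
[ 0  -9   2 ]
[ 4   0   5 ]
R3 <- R3 - (4/9)*R1:  [    0     4  53/9 ]
R3 <- R3 - (-4/9)*R2:  [    0     0  61/9 ]
Upper-triangular form:
[ 9  -9    -2 ]
[ 0  -9     2 ]
[ 0   0  61/9 ]
det(A) = (-1)^1 * (9) * (-9) * (61/9) = 549  (1 row swap -> sign -1)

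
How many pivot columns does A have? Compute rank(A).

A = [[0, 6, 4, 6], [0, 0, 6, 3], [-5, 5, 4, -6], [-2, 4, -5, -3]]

Row reduction:
R1 <-> R3   (pivot in column 1 was zero)
[ -5  5   4  -6 ]
[  0  0   6   3 ]
[  0  6   4   6 ]
[ -2  4  -5  -3 ]
R4 <- R4 - (2/5)*R1:  [     0      2  -33/5   -3/5 ]
R2 <-> R3   (pivot in column 2 was zero)
[ -5  5      4    -6 ]
[  0  6      4     6 ]
[  0  0      6     3 ]
[  0  2  -33/5  -3/5 ]
R4 <- R4 - (1/3)*R2:  [       0        0  -119/15    -13/5 ]
R4 <- R4 - (-119/90)*R3:  [     0      0      0  41/30 ]
Row echelon form:
[ -5  5  4     -6 ]
[  0  6  4      6 ]
[  0  0  6      3 ]
[  0  0  0  41/30 ]
Nonzero rows / pivot columns: 4

rank(A) = 4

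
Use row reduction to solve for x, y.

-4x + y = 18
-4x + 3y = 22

(-4, 2)

Forward elimination on [A|b]:
R2 <- R2 - (1)*R1:  [ 0  2  4 ]
Row echelon form:
[ -4  1  |  18 ]
[  0  2  |   4 ]
Back-substitution:
y = (4) / 2 = 2
x = (18 - (1)*(2)) / -4 = -4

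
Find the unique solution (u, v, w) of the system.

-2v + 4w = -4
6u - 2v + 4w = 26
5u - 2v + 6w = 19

(5, 0, -1)

Forward elimination on [A|b]:
R1 <-> R2   (pivot in column 1 was zero)
[ 6  -2  4  26 ]
[ 0  -2  4  -4 ]
[ 5  -2  6  19 ]
R3 <- R3 - (5/6)*R1:  [    0  -1/3   8/3  -8/3 ]
R3 <- R3 - (1/6)*R2:  [  0   0   2  -2 ]
Row echelon form:
[ 6  -2  4  |  26 ]
[ 0  -2  4  |  -4 ]
[ 0   0  2  |  -2 ]
Back-substitution:
w = (-2) / 2 = -1
v = (-4 - (4)*(-1)) / -2 = 0
u = (26 - (-2)*(0) - (4)*(-1)) / 6 = 5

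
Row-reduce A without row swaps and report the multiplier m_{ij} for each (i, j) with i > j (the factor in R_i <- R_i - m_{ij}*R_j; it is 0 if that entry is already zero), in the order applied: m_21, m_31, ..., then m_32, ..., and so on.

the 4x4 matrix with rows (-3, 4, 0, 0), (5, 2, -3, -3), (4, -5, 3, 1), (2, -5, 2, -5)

multipliers: -5/3, -4/3, -2/3, 1/26, -7/26, 31/81

Forward elimination:
R2 <- R2 - (-5/3)*R1:  [    0  26/3    -3    -3 ]
R3 <- R3 - (-4/3)*R1:  [   0  1/3    3    1 ]
R4 <- R4 - (-2/3)*R1:  [    0  -7/3     2    -5 ]
R3 <- R3 - (1/26)*R2:  [     0      0  81/26  29/26 ]
R4 <- R4 - (-7/26)*R2:  [       0        0    31/26  -151/26 ]
R4 <- R4 - (31/81)*R3:  [       0        0        0  -505/81 ]
Multipliers (in order of application): m_{21} = -5/3, m_{31} = -4/3, m_{41} = -2/3, m_{32} = 1/26, m_{42} = -7/26, m_{43} = 31/81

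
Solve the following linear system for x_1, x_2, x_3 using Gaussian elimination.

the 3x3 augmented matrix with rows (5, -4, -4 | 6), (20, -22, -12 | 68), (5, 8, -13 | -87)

(2, -4, 5)

Forward elimination on [A|b]:
R2 <- R2 - (4)*R1:  [  0  -6   4  44 ]
R3 <- R3 - (1)*R1:  [   0   12   -9  -93 ]
R3 <- R3 - (-2)*R2:  [  0   0  -1  -5 ]
Row echelon form:
[ 5  -4  -4  |   6 ]
[ 0  -6   4  |  44 ]
[ 0   0  -1  |  -5 ]
Back-substitution:
x_3 = (-5) / -1 = 5
x_2 = (44 - (4)*(5)) / -6 = -4
x_1 = (6 - (-4)*(-4) - (-4)*(5)) / 5 = 2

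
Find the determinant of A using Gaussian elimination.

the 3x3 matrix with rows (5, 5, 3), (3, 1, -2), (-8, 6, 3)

det(A) = 188

Forward elimination:
R2 <- R2 - (3/5)*R1:  [     0     -2  -19/5 ]
R3 <- R3 - (-8/5)*R1:  [    0    14  39/5 ]
R3 <- R3 - (-7)*R2:  [     0      0  -94/5 ]
Upper-triangular form:
[ 5   5      3 ]
[ 0  -2  -19/5 ]
[ 0   0  -94/5 ]
det(A) = (-1)^0 * (5) * (-2) * (-94/5) = 188  (0 row swaps -> sign +1)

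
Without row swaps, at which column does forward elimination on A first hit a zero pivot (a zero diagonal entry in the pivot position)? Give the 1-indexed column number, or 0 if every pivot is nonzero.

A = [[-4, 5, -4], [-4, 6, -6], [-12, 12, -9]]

first zero-pivot column = 0

Naive forward elimination:
R2 <- R2 - (1)*R1:  [  0   1  -2 ]
R3 <- R3 - (3)*R1:  [  0  -3   3 ]
R3 <- R3 - (-3)*R2:  [  0   0  -3 ]
All pivots nonzero; naive elimination completes without hitting a zero pivot.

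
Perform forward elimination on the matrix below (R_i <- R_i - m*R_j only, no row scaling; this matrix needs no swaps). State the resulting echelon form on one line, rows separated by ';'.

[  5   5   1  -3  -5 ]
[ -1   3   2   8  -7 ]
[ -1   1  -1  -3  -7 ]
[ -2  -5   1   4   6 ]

REF = [5 5 1 -3 -5; 0 4 11/5 37/5 -8; 0 0 -19/10 -73/10 -4; 0 0 0 -64/19 -160/19]

Forward elimination:
R2 <- R2 - (-1/5)*R1:  [    0     4  11/5  37/5    -8 ]
R3 <- R3 - (-1/5)*R1:  [     0      2   -4/5  -18/5     -8 ]
R4 <- R4 - (-2/5)*R1:  [    0    -3   7/5  14/5     4 ]
R3 <- R3 - (1/2)*R2:  [      0       0  -19/10  -73/10      -4 ]
R4 <- R4 - (-3/4)*R2:  [      0       0   61/20  167/20      -2 ]
R4 <- R4 - (-61/38)*R3:  [       0        0        0   -64/19  -160/19 ]
Row echelon form:
[ 5  5       1      -3       -5 ]
[ 0  4    11/5    37/5       -8 ]
[ 0  0  -19/10  -73/10       -4 ]
[ 0  0       0  -64/19  -160/19 ]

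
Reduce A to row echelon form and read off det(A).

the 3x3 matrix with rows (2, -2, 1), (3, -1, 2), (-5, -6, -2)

Forward elimination:
R2 <- R2 - (3/2)*R1:  [   0    2  1/2 ]
R3 <- R3 - (-5/2)*R1:  [   0  -11  1/2 ]
R3 <- R3 - (-11/2)*R2:  [    0     0  13/4 ]
Upper-triangular form:
[ 2  -2     1 ]
[ 0   2   1/2 ]
[ 0   0  13/4 ]
det(A) = (-1)^0 * (2) * (2) * (13/4) = 13  (0 row swaps -> sign +1)

det(A) = 13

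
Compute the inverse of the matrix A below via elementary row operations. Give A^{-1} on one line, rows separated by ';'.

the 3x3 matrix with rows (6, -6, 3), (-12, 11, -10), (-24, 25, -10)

inverse = [35/3 5/4 9/4; 10 1 2; -3 -1/2 -1/2]

Gauss-Jordan on [A | I]:
R1 <- (1/6)*R1:  [   1   -1  1/2  |  1/6    0    0 ]
R2 <- R2 - (-12)*R1:  [  0  -1  -4  |   2   1   0 ]
R3 <- R3 - (-24)*R1:  [ 0  1  2  |  4  0  1 ]
R2 <- (1/-1)*R2:  [  0   1   4  |  -2  -1   0 ]
R1 <- R1 - (-1)*R2:  [     1      0    9/2  |  -11/6     -1      0 ]
R3 <- R3 - (1)*R2:  [  0   0  -2  |   6   1   1 ]
R3 <- (1/-2)*R3:  [    0     0     1  |    -3  -1/2  -1/2 ]
R1 <- R1 - (9/2)*R3:  [    1     0     0  |  35/3   5/4   9/4 ]
R2 <- R2 - (4)*R3:  [  0   1   0  |  10   1   2 ]
Right block of [I | A^{-1}] is the inverse:
[ 35/3   5/4   9/4 ]
[   10     1     2 ]
[   -3  -1/2  -1/2 ]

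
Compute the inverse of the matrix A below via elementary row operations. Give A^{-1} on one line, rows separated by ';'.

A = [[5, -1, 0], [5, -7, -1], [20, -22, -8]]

inverse = [17/75 -4/75 1/150; 2/15 -4/15 1/30; 1/5 3/5 -1/5]

Gauss-Jordan on [A | I]:
R1 <- (1/5)*R1:  [    1  -1/5     0  |   1/5     0     0 ]
R2 <- R2 - (5)*R1:  [  0  -6  -1  |  -1   1   0 ]
R3 <- R3 - (20)*R1:  [   0  -18   -8  |   -4    0    1 ]
R2 <- (1/-6)*R2:  [    0     1   1/6  |   1/6  -1/6     0 ]
R1 <- R1 - (-1/5)*R2:  [     1      0   1/30  |   7/30  -1/30      0 ]
R3 <- R3 - (-18)*R2:  [  0   0  -5  |  -1  -3   1 ]
R3 <- (1/-5)*R3:  [    0     0     1  |   1/5   3/5  -1/5 ]
R1 <- R1 - (1/30)*R3:  [     1      0      0  |  17/75  -4/75  1/150 ]
R2 <- R2 - (1/6)*R3:  [     0      1      0  |   2/15  -4/15   1/30 ]
Right block of [I | A^{-1}] is the inverse:
[ 17/75  -4/75  1/150 ]
[  2/15  -4/15   1/30 ]
[   1/5    3/5   -1/5 ]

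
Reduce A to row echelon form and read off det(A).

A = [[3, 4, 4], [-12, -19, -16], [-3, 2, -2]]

det(A) = -18

Forward elimination:
R2 <- R2 - (-4)*R1:  [  0  -3   0 ]
R3 <- R3 - (-1)*R1:  [ 0  6  2 ]
R3 <- R3 - (-2)*R2:  [ 0  0  2 ]
Upper-triangular form:
[ 3   4  4 ]
[ 0  -3  0 ]
[ 0   0  2 ]
det(A) = (-1)^0 * (3) * (-3) * (2) = -18  (0 row swaps -> sign +1)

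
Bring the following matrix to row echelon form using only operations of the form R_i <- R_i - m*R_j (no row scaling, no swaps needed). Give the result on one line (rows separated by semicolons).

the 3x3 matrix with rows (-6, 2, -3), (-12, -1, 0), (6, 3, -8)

REF = [-6 2 -3; 0 -5 6; 0 0 -5]

Forward elimination:
R2 <- R2 - (2)*R1:  [  0  -5   6 ]
R3 <- R3 - (-1)*R1:  [   0    5  -11 ]
R3 <- R3 - (-1)*R2:  [  0   0  -5 ]
Row echelon form:
[ -6   2  -3 ]
[  0  -5   6 ]
[  0   0  -5 ]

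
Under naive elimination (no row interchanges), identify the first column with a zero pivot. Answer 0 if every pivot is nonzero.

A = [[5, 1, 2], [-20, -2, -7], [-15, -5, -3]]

first zero-pivot column = 0

Naive forward elimination:
R2 <- R2 - (-4)*R1:  [ 0  2  1 ]
R3 <- R3 - (-3)*R1:  [  0  -2   3 ]
R3 <- R3 - (-1)*R2:  [ 0  0  4 ]
All pivots nonzero; naive elimination completes without hitting a zero pivot.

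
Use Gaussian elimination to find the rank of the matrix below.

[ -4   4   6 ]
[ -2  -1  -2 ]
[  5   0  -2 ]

rank(A) = 3

Row reduction:
R2 <- R2 - (1/2)*R1:  [  0  -3  -5 ]
R3 <- R3 - (-5/4)*R1:  [    0     5  11/2 ]
R3 <- R3 - (-5/3)*R2:  [     0      0  -17/6 ]
Row echelon form:
[ -4   4      6 ]
[  0  -3     -5 ]
[  0   0  -17/6 ]
Nonzero rows / pivot columns: 3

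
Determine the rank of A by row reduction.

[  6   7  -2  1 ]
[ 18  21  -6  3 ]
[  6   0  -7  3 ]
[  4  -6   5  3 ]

rank(A) = 3

Row reduction:
R2 <- R2 - (3)*R1:  [ 0  0  0  0 ]
R3 <- R3 - (1)*R1:  [  0  -7  -5   2 ]
R4 <- R4 - (2/3)*R1:  [     0  -32/3   19/3    7/3 ]
R2 <-> R3   (pivot in column 2 was zero)
[ 6      7    -2    1 ]
[ 0     -7    -5    2 ]
[ 0      0     0    0 ]
[ 0  -32/3  19/3  7/3 ]
R4 <- R4 - (32/21)*R2:  [      0       0  293/21    -5/7 ]
R3 <-> R4   (pivot in column 3 was zero)
[ 6   7      -2     1 ]
[ 0  -7      -5     2 ]
[ 0   0  293/21  -5/7 ]
[ 0   0       0     0 ]
Row echelon form:
[ 6   7      -2     1 ]
[ 0  -7      -5     2 ]
[ 0   0  293/21  -5/7 ]
[ 0   0       0     0 ]
Nonzero rows / pivot columns: 3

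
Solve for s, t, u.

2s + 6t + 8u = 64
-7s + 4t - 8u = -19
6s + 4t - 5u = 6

Forward elimination on [A|b]:
R2 <- R2 - (-7/2)*R1:  [   0   25   20  205 ]
R3 <- R3 - (3)*R1:  [    0   -14   -29  -186 ]
R3 <- R3 - (-14/25)*R2:  [      0       0   -89/5  -356/5 ]
Row echelon form:
[ 2   6      8  |      64 ]
[ 0  25     20  |     205 ]
[ 0   0  -89/5  |  -356/5 ]
Back-substitution:
u = (-356/5) / (-89/5) = 4
t = (205 - (20)*(4)) / 25 = 5
s = (64 - (6)*(5) - (8)*(4)) / 2 = 1

(1, 5, 4)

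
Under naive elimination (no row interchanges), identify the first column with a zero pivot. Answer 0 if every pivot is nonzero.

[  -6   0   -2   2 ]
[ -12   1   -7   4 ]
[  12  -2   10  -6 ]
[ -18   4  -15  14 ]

Naive forward elimination:
R2 <- R2 - (2)*R1:  [  0   1  -3   0 ]
R3 <- R3 - (-2)*R1:  [  0  -2   6  -2 ]
R4 <- R4 - (3)*R1:  [  0   4  -9   8 ]
R3 <- R3 - (-2)*R2:  [  0   0   0  -2 ]
R4 <- R4 - (4)*R2:  [ 0  0  3  8 ]
Matrix at this point:
[ -6  0  -2   2 ]
[  0  1  -3   0 ]
[  0  0   0  -2 ]
[  0  0   3   8 ]
Pivot entry (3,3) is zero but row 4 has 3 in column 3 -> naive elimination stops; a row interchange (e.g. R3 <-> R4) would be required here.

first zero-pivot column = 3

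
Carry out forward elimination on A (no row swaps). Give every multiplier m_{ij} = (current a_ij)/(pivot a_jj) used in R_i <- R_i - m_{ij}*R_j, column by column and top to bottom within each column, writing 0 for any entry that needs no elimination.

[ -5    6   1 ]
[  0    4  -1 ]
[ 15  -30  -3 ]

multipliers: 0, -3, -3

Forward elimination:
R2: entry in column 1 is already 0 -> m_{21} = 0 (no row operation needed)
R3 <- R3 - (-3)*R1:  [   0  -12    0 ]
R3 <- R3 - (-3)*R2:  [  0   0  -3 ]
Multipliers (in order of application): m_{21} = 0, m_{31} = -3, m_{32} = -3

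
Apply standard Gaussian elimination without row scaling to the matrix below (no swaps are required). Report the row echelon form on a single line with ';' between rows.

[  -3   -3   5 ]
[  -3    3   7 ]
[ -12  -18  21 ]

REF = [-3 -3 5; 0 6 2; 0 0 3]

Forward elimination:
R2 <- R2 - (1)*R1:  [ 0  6  2 ]
R3 <- R3 - (4)*R1:  [  0  -6   1 ]
R3 <- R3 - (-1)*R2:  [ 0  0  3 ]
Row echelon form:
[ -3  -3  5 ]
[  0   6  2 ]
[  0   0  3 ]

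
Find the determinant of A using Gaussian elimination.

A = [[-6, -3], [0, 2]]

det(A) = -12

Forward elimination:
Upper-triangular form:
[ -6  -3 ]
[  0   2 ]
det(A) = (-1)^0 * (-6) * (2) = -12  (0 row swaps -> sign +1)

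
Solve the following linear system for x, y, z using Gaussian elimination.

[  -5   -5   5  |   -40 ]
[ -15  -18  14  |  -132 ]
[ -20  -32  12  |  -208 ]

(4, 4, 0)

Forward elimination on [A|b]:
R2 <- R2 - (3)*R1:  [   0   -3   -1  -12 ]
R3 <- R3 - (4)*R1:  [   0  -12   -8  -48 ]
R3 <- R3 - (4)*R2:  [  0   0  -4   0 ]
Row echelon form:
[ -5  -5   5  |  -40 ]
[  0  -3  -1  |  -12 ]
[  0   0  -4  |    0 ]
Back-substitution:
z = (0) / -4 = 0
y = (-12 - (-1)*(0)) / -3 = 4
x = (-40 - (-5)*(4) - (5)*(0)) / -5 = 4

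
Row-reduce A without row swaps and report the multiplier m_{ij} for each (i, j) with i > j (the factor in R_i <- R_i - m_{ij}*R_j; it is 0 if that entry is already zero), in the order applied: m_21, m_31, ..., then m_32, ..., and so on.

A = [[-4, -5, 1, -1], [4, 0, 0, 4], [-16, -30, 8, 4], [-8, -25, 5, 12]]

Forward elimination:
R2 <- R2 - (-1)*R1:  [  0  -5   1   3 ]
R3 <- R3 - (4)*R1:  [   0  -10    4    8 ]
R4 <- R4 - (2)*R1:  [   0  -15    3   14 ]
R3 <- R3 - (2)*R2:  [ 0  0  2  2 ]
R4 <- R4 - (3)*R2:  [ 0  0  0  5 ]
R4: entry in column 3 is already 0 -> m_{43} = 0 (no row operation needed)
Multipliers (in order of application): m_{21} = -1, m_{31} = 4, m_{41} = 2, m_{32} = 2, m_{42} = 3, m_{43} = 0

multipliers: -1, 4, 2, 2, 3, 0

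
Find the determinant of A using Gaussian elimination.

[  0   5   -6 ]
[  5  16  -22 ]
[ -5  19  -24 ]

Forward elimination:
R1 <-> R2   (pivot in column 1 was zero)
[  5  16  -22 ]
[  0   5   -6 ]
[ -5  19  -24 ]
R3 <- R3 - (-1)*R1:  [   0   35  -46 ]
R3 <- R3 - (7)*R2:  [  0   0  -4 ]
Upper-triangular form:
[ 5  16  -22 ]
[ 0   5   -6 ]
[ 0   0   -4 ]
det(A) = (-1)^1 * (5) * (5) * (-4) = 100  (1 row swap -> sign -1)

det(A) = 100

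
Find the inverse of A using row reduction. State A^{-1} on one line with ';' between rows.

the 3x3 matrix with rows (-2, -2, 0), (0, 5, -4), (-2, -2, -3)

inverse = [-23/30 -1/5 4/15; 4/15 1/5 -4/15; 1/3 0 -1/3]

Gauss-Jordan on [A | I]:
R1 <- (1/-2)*R1:  [    1     1     0  |  -1/2     0     0 ]
R3 <- R3 - (-2)*R1:  [  0   0  -3  |  -1   0   1 ]
R2 <- (1/5)*R2:  [    0     1  -4/5  |     0   1/5     0 ]
R1 <- R1 - (1)*R2:  [    1     0   4/5  |  -1/2  -1/5     0 ]
R3 <- (1/-3)*R3:  [    0     0     1  |   1/3     0  -1/3 ]
R1 <- R1 - (4/5)*R3:  [      1       0       0  |  -23/30    -1/5    4/15 ]
R2 <- R2 - (-4/5)*R3:  [     0      1      0  |   4/15    1/5  -4/15 ]
Right block of [I | A^{-1}] is the inverse:
[ -23/30  -1/5   4/15 ]
[   4/15   1/5  -4/15 ]
[    1/3     0   -1/3 ]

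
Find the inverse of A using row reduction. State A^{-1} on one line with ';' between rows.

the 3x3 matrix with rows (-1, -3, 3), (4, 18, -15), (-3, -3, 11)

Gauss-Jordan on [A | I]:
R1 <- (1/-1)*R1:  [  1   3  -3  |  -1   0   0 ]
R2 <- R2 - (4)*R1:  [  0   6  -3  |   4   1   0 ]
R3 <- R3 - (-3)*R1:  [  0   6   2  |  -3   0   1 ]
R2 <- (1/6)*R2:  [    0     1  -1/2  |   2/3   1/6     0 ]
R1 <- R1 - (3)*R2:  [    1     0  -3/2  |    -3  -1/2     0 ]
R3 <- R3 - (6)*R2:  [  0   0   5  |  -7  -1   1 ]
R3 <- (1/5)*R3:  [    0     0     1  |  -7/5  -1/5   1/5 ]
R1 <- R1 - (-3/2)*R3:  [      1       0       0  |  -51/10    -4/5    3/10 ]
R2 <- R2 - (-1/2)*R3:  [     0      1      0  |  -1/30   1/15   1/10 ]
Right block of [I | A^{-1}] is the inverse:
[ -51/10  -4/5  3/10 ]
[  -1/30  1/15  1/10 ]
[   -7/5  -1/5   1/5 ]

inverse = [-51/10 -4/5 3/10; -1/30 1/15 1/10; -7/5 -1/5 1/5]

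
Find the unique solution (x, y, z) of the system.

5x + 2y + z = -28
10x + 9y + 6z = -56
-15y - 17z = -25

Forward elimination on [A|b]:
R2 <- R2 - (2)*R1:  [ 0  5  4  0 ]
R3 <- R3 - (-3)*R2:  [   0    0   -5  -25 ]
Row echelon form:
[ 5  2   1  |  -28 ]
[ 0  5   4  |    0 ]
[ 0  0  -5  |  -25 ]
Back-substitution:
z = (-25) / -5 = 5
y = (0 - (4)*(5)) / 5 = -4
x = (-28 - (2)*(-4) - (1)*(5)) / 5 = -5

(-5, -4, 5)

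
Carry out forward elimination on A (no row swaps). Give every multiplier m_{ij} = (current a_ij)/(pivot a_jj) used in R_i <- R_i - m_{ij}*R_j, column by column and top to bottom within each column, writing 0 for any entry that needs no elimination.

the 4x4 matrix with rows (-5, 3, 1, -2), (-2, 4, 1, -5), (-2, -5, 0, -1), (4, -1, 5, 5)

multipliers: 2/5, 2/5, -4/5, -31/14, 1/2, 77/13

Forward elimination:
R2 <- R2 - (2/5)*R1:  [     0   14/5    3/5  -21/5 ]
R3 <- R3 - (2/5)*R1:  [     0  -31/5   -2/5   -1/5 ]
R4 <- R4 - (-4/5)*R1:  [    0   7/5  29/5  17/5 ]
R3 <- R3 - (-31/14)*R2:  [     0      0  13/14  -19/2 ]
R4 <- R4 - (1/2)*R2:  [    0     0  11/2  11/2 ]
R4 <- R4 - (77/13)*R3:  [      0       0       0  803/13 ]
Multipliers (in order of application): m_{21} = 2/5, m_{31} = 2/5, m_{41} = -4/5, m_{32} = -31/14, m_{42} = 1/2, m_{43} = 77/13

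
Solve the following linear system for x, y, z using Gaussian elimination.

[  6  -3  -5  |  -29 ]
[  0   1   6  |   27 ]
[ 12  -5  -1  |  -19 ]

Forward elimination on [A|b]:
R3 <- R3 - (2)*R1:  [  0   1   9  39 ]
R3 <- R3 - (1)*R2:  [  0   0   3  12 ]
Row echelon form:
[ 6  -3  -5  |  -29 ]
[ 0   1   6  |   27 ]
[ 0   0   3  |   12 ]
Back-substitution:
z = (12) / 3 = 4
y = (27 - (6)*(4)) / 1 = 3
x = (-29 - (-3)*(3) - (-5)*(4)) / 6 = 0

(0, 3, 4)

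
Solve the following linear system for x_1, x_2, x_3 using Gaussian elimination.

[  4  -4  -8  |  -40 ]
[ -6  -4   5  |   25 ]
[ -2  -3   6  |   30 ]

Forward elimination on [A|b]:
R2 <- R2 - (-3/2)*R1:  [   0  -10   -7  -35 ]
R3 <- R3 - (-1/2)*R1:  [  0  -5   2  10 ]
R3 <- R3 - (1/2)*R2:  [    0     0  11/2  55/2 ]
Row echelon form:
[ 4   -4    -8  |   -40 ]
[ 0  -10    -7  |   -35 ]
[ 0    0  11/2  |  55/2 ]
Back-substitution:
x_3 = (55/2) / (11/2) = 5
x_2 = (-35 - (-7)*(5)) / -10 = 0
x_1 = (-40 - (-4)*(0) - (-8)*(5)) / 4 = 0

(0, 0, 5)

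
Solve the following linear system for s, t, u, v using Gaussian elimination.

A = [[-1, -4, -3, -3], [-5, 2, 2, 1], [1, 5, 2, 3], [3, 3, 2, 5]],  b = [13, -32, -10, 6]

Forward elimination on [A|b]:
R2 <- R2 - (5)*R1:  [   0   22   17   16  -97 ]
R3 <- R3 - (-1)*R1:  [  0   1  -1   0   3 ]
R4 <- R4 - (-3)*R1:  [  0  -9  -7  -4  45 ]
R3 <- R3 - (1/22)*R2:  [      0       0  -39/22   -8/11  163/22 ]
R4 <- R4 - (-9/22)*R2:  [      0       0   -1/22   28/11  117/22 ]
R4 <- R4 - (1/39)*R3:  [      0       0       0  100/39  200/39 ]
Row echelon form:
[ -1  -4      -3      -3  |      13 ]
[  0  22      17      16  |     -97 ]
[  0   0  -39/22   -8/11  |  163/22 ]
[  0   0       0  100/39  |  200/39 ]
Back-substitution:
v = (200/39) / (100/39) = 2
u = (163/22 - (-8/11)*(2)) / (-39/22) = -5
t = (-97 - (17)*(-5) - (16)*(2)) / 22 = -2
s = (13 - (-4)*(-2) - (-3)*(-5) - (-3)*(2)) / -1 = 4

(4, -2, -5, 2)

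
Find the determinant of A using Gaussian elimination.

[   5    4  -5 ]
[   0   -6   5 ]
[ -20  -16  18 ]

det(A) = 60

Forward elimination:
R3 <- R3 - (-4)*R1:  [  0   0  -2 ]
Upper-triangular form:
[ 5   4  -5 ]
[ 0  -6   5 ]
[ 0   0  -2 ]
det(A) = (-1)^0 * (5) * (-6) * (-2) = 60  (0 row swaps -> sign +1)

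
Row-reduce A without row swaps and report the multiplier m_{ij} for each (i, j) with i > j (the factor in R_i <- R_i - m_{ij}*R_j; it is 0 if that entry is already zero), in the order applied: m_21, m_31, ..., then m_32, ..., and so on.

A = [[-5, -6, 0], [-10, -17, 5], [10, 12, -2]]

Forward elimination:
R2 <- R2 - (2)*R1:  [  0  -5   5 ]
R3 <- R3 - (-2)*R1:  [  0   0  -2 ]
R3: entry in column 2 is already 0 -> m_{32} = 0 (no row operation needed)
Multipliers (in order of application): m_{21} = 2, m_{31} = -2, m_{32} = 0

multipliers: 2, -2, 0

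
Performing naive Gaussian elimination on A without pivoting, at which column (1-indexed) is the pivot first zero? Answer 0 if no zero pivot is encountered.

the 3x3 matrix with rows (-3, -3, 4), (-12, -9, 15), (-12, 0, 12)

first zero-pivot column = 3

Naive forward elimination:
R2 <- R2 - (4)*R1:  [  0   3  -1 ]
R3 <- R3 - (4)*R1:  [  0  12  -4 ]
R3 <- R3 - (4)*R2:  [ 0  0  0 ]
Matrix at this point:
[ -3  -3   4 ]
[  0   3  -1 ]
[  0   0   0 ]
Pivot entry (3,3) in the last row is zero and there are no rows below to swap with -> zero pivot in column 3 (A is singular).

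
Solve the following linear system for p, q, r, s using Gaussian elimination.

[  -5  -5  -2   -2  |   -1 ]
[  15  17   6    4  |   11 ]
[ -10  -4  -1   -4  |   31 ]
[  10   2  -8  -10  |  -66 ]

Forward elimination on [A|b]:
R2 <- R2 - (-3)*R1:  [  0   2   0  -2   8 ]
R3 <- R3 - (2)*R1:  [  0   6   3   0  33 ]
R4 <- R4 - (-2)*R1:  [   0   -8  -12  -14  -68 ]
R3 <- R3 - (3)*R2:  [ 0  0  3  6  9 ]
R4 <- R4 - (-4)*R2:  [   0    0  -12  -22  -36 ]
R4 <- R4 - (-4)*R3:  [ 0  0  0  2  0 ]
Row echelon form:
[ -5  -5  -2  -2  |  -1 ]
[  0   2   0  -2  |   8 ]
[  0   0   3   6  |   9 ]
[  0   0   0   2  |   0 ]
Back-substitution:
s = (0) / 2 = 0
r = (9 - (6)*(0)) / 3 = 3
q = (8 - (-2)*(0)) / 2 = 4
p = (-1 - (-5)*(4) - (-2)*(3) - (-2)*(0)) / -5 = -5

(-5, 4, 3, 0)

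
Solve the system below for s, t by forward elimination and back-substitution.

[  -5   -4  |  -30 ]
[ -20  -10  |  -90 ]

Forward elimination on [A|b]:
R2 <- R2 - (4)*R1:  [  0   6  30 ]
Row echelon form:
[ -5  -4  |  -30 ]
[  0   6  |   30 ]
Back-substitution:
t = (30) / 6 = 5
s = (-30 - (-4)*(5)) / -5 = 2

(2, 5)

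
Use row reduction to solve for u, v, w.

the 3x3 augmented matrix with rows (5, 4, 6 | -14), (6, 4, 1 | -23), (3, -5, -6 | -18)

(-4, 0, 1)

Forward elimination on [A|b]:
R2 <- R2 - (6/5)*R1:  [     0   -4/5  -31/5  -31/5 ]
R3 <- R3 - (3/5)*R1:  [     0  -37/5  -48/5  -48/5 ]
R3 <- R3 - (37/4)*R2:  [     0      0  191/4  191/4 ]
Row echelon form:
[ 5     4      6  |    -14 ]
[ 0  -4/5  -31/5  |  -31/5 ]
[ 0     0  191/4  |  191/4 ]
Back-substitution:
w = (191/4) / (191/4) = 1
v = (-31/5 - (-31/5)*(1)) / (-4/5) = 0
u = (-14 - (4)*(0) - (6)*(1)) / 5 = -4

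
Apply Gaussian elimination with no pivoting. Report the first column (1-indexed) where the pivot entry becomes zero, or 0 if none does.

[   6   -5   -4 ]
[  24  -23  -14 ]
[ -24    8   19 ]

Naive forward elimination:
R2 <- R2 - (4)*R1:  [  0  -3   2 ]
R3 <- R3 - (-4)*R1:  [   0  -12    3 ]
R3 <- R3 - (4)*R2:  [  0   0  -5 ]
All pivots nonzero; naive elimination completes without hitting a zero pivot.

first zero-pivot column = 0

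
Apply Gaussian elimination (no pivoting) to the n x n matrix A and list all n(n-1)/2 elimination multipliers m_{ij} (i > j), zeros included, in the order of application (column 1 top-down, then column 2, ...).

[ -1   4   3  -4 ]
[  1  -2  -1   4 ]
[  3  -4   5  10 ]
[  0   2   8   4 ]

Forward elimination:
R2 <- R2 - (-1)*R1:  [ 0  2  2  0 ]
R3 <- R3 - (-3)*R1:  [  0   8  14  -2 ]
R4: entry in column 1 is already 0 -> m_{41} = 0 (no row operation needed)
R3 <- R3 - (4)*R2:  [  0   0   6  -2 ]
R4 <- R4 - (1)*R2:  [ 0  0  6  4 ]
R4 <- R4 - (1)*R3:  [ 0  0  0  6 ]
Multipliers (in order of application): m_{21} = -1, m_{31} = -3, m_{41} = 0, m_{32} = 4, m_{42} = 1, m_{43} = 1

multipliers: -1, -3, 0, 4, 1, 1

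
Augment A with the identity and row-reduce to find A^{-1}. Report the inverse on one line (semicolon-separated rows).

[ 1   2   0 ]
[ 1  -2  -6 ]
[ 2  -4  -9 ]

inverse = [1/2 -3/2 1; 1/4 3/4 -1/2; 0 -2/3 1/3]

Gauss-Jordan on [A | I]:
R2 <- R2 - (1)*R1:  [  0  -4  -6  |  -1   1   0 ]
R3 <- R3 - (2)*R1:  [  0  -8  -9  |  -2   0   1 ]
R2 <- (1/-4)*R2:  [    0     1   3/2  |   1/4  -1/4     0 ]
R1 <- R1 - (2)*R2:  [   1    0   -3  |  1/2  1/2    0 ]
R3 <- R3 - (-8)*R2:  [  0   0   3  |   0  -2   1 ]
R3 <- (1/3)*R3:  [    0     0     1  |     0  -2/3   1/3 ]
R1 <- R1 - (-3)*R3:  [    1     0     0  |   1/2  -3/2     1 ]
R2 <- R2 - (3/2)*R3:  [    0     1     0  |   1/4   3/4  -1/2 ]
Right block of [I | A^{-1}] is the inverse:
[ 1/2  -3/2     1 ]
[ 1/4   3/4  -1/2 ]
[   0  -2/3   1/3 ]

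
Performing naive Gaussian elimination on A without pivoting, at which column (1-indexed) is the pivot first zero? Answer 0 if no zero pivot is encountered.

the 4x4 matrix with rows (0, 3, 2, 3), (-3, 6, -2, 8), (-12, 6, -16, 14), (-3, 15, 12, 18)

first zero-pivot column = 1

Naive forward elimination:
Pivot entry (1,1) is zero but row 2 has -3 in column 1 -> naive elimination stops; a row interchange (e.g. R1 <-> R2) would be required here.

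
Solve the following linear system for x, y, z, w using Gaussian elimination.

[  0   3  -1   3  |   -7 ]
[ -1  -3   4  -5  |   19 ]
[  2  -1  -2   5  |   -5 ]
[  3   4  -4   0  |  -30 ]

(-2, -2, 4, 1)

Forward elimination on [A|b]:
R1 <-> R2   (pivot in column 1 was zero)
[ -1  -3   4  -5   19 ]
[  0   3  -1   3   -7 ]
[  2  -1  -2   5   -5 ]
[  3   4  -4   0  -30 ]
R3 <- R3 - (-2)*R1:  [  0  -7   6  -5  33 ]
R4 <- R4 - (-3)*R1:  [   0   -5    8  -15   27 ]
R3 <- R3 - (-7/3)*R2:  [    0     0  11/3     2  50/3 ]
R4 <- R4 - (-5/3)*R2:  [    0     0  19/3   -10  46/3 ]
R4 <- R4 - (19/11)*R3:  [       0        0        0  -148/11  -148/11 ]
Row echelon form:
[ -1  -3     4       -5  |       19 ]
[  0   3    -1        3  |       -7 ]
[  0   0  11/3        2  |     50/3 ]
[  0   0     0  -148/11  |  -148/11 ]
Back-substitution:
w = (-148/11) / (-148/11) = 1
z = (50/3 - (2)*(1)) / (11/3) = 4
y = (-7 - (-1)*(4) - (3)*(1)) / 3 = -2
x = (19 - (-3)*(-2) - (4)*(4) - (-5)*(1)) / -1 = -2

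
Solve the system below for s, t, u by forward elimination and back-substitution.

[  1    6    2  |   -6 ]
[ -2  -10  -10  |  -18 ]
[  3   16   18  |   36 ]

Forward elimination on [A|b]:
R2 <- R2 - (-2)*R1:  [   0    2   -6  -30 ]
R3 <- R3 - (3)*R1:  [  0  -2  12  54 ]
R3 <- R3 - (-1)*R2:  [  0   0   6  24 ]
Row echelon form:
[ 1  6   2  |   -6 ]
[ 0  2  -6  |  -30 ]
[ 0  0   6  |   24 ]
Back-substitution:
u = (24) / 6 = 4
t = (-30 - (-6)*(4)) / 2 = -3
s = (-6 - (6)*(-3) - (2)*(4)) / 1 = 4

(4, -3, 4)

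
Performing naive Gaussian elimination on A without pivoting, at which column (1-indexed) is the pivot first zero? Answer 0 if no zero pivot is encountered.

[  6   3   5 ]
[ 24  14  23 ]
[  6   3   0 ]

first zero-pivot column = 0

Naive forward elimination:
R2 <- R2 - (4)*R1:  [ 0  2  3 ]
R3 <- R3 - (1)*R1:  [  0   0  -5 ]
All pivots nonzero; naive elimination completes without hitting a zero pivot.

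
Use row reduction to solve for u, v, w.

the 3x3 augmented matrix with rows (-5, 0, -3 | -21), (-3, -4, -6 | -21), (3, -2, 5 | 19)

(3, 0, 2)

Forward elimination on [A|b]:
R2 <- R2 - (3/5)*R1:  [     0     -4  -21/5  -42/5 ]
R3 <- R3 - (-3/5)*R1:  [    0    -2  16/5  32/5 ]
R3 <- R3 - (1/2)*R2:  [     0      0  53/10   53/5 ]
Row echelon form:
[ -5   0     -3  |    -21 ]
[  0  -4  -21/5  |  -42/5 ]
[  0   0  53/10  |   53/5 ]
Back-substitution:
w = (53/5) / (53/10) = 2
v = (-42/5 - (-21/5)*(2)) / -4 = 0
u = (-21 - (-3)*(2)) / -5 = 3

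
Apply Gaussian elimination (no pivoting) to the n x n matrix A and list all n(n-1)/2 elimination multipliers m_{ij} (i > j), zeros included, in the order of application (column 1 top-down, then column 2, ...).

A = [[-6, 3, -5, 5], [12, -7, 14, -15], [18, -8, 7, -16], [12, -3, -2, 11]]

Forward elimination:
R2 <- R2 - (-2)*R1:  [  0  -1   4  -5 ]
R3 <- R3 - (-3)*R1:  [  0   1  -8  -1 ]
R4 <- R4 - (-2)*R1:  [   0    3  -12   21 ]
R3 <- R3 - (-1)*R2:  [  0   0  -4  -6 ]
R4 <- R4 - (-3)*R2:  [ 0  0  0  6 ]
R4: entry in column 3 is already 0 -> m_{43} = 0 (no row operation needed)
Multipliers (in order of application): m_{21} = -2, m_{31} = -3, m_{41} = -2, m_{32} = -1, m_{42} = -3, m_{43} = 0

multipliers: -2, -3, -2, -1, -3, 0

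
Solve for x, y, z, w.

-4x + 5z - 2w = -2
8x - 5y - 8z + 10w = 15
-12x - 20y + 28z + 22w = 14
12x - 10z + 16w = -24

(-4, -5, -4, -1)

Forward elimination on [A|b]:
R2 <- R2 - (-2)*R1:  [  0  -5   2   6  11 ]
R3 <- R3 - (3)*R1:  [   0  -20   13   28   20 ]
R4 <- R4 - (-3)*R1:  [   0    0    5   10  -30 ]
R3 <- R3 - (4)*R2:  [   0    0    5    4  -24 ]
R4 <- R4 - (1)*R3:  [  0   0   0   6  -6 ]
Row echelon form:
[ -4   0  5  -2  |   -2 ]
[  0  -5  2   6  |   11 ]
[  0   0  5   4  |  -24 ]
[  0   0  0   6  |   -6 ]
Back-substitution:
w = (-6) / 6 = -1
z = (-24 - (4)*(-1)) / 5 = -4
y = (11 - (2)*(-4) - (6)*(-1)) / -5 = -5
x = (-2 - (5)*(-4) - (-2)*(-1)) / -4 = -4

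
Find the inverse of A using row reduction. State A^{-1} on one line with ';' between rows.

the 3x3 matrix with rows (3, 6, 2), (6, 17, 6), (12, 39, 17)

Gauss-Jordan on [A | I]:
R1 <- (1/3)*R1:  [   1    2  2/3  |  1/3    0    0 ]
R2 <- R2 - (6)*R1:  [  0   5   2  |  -2   1   0 ]
R3 <- R3 - (12)*R1:  [  0  15   9  |  -4   0   1 ]
R2 <- (1/5)*R2:  [    0     1   2/5  |  -2/5   1/5     0 ]
R1 <- R1 - (2)*R2:  [     1      0  -2/15  |  17/15   -2/5      0 ]
R3 <- R3 - (15)*R2:  [  0   0   3  |   2  -3   1 ]
R3 <- (1/3)*R3:  [   0    0    1  |  2/3   -1  1/3 ]
R1 <- R1 - (-2/15)*R3:  [     1      0      0  |   11/9  -8/15   2/45 ]
R2 <- R2 - (2/5)*R3:  [     0      1      0  |   -2/3    3/5  -2/15 ]
Right block of [I | A^{-1}] is the inverse:
[ 11/9  -8/15   2/45 ]
[ -2/3    3/5  -2/15 ]
[  2/3     -1    1/3 ]

inverse = [11/9 -8/15 2/45; -2/3 3/5 -2/15; 2/3 -1 1/3]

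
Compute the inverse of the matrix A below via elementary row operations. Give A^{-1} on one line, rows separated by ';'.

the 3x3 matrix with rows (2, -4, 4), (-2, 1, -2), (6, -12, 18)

Gauss-Jordan on [A | I]:
R1 <- (1/2)*R1:  [   1   -2    2  |  1/2    0    0 ]
R2 <- R2 - (-2)*R1:  [  0  -3   2  |   1   1   0 ]
R3 <- R3 - (6)*R1:  [  0   0   6  |  -3   0   1 ]
R2 <- (1/-3)*R2:  [    0     1  -2/3  |  -1/3  -1/3     0 ]
R1 <- R1 - (-2)*R2:  [    1     0   2/3  |  -1/6  -2/3     0 ]
R3 <- (1/6)*R3:  [    0     0     1  |  -1/2     0   1/6 ]
R1 <- R1 - (2/3)*R3:  [    1     0     0  |   1/6  -2/3  -1/9 ]
R2 <- R2 - (-2/3)*R3:  [    0     1     0  |  -2/3  -1/3   1/9 ]
Right block of [I | A^{-1}] is the inverse:
[  1/6  -2/3  -1/9 ]
[ -2/3  -1/3   1/9 ]
[ -1/2     0   1/6 ]

inverse = [1/6 -2/3 -1/9; -2/3 -1/3 1/9; -1/2 0 1/6]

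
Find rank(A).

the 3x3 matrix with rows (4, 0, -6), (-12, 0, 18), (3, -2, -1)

rank(A) = 2

Row reduction:
R2 <- R2 - (-3)*R1:  [ 0  0  0 ]
R3 <- R3 - (3/4)*R1:  [   0   -2  7/2 ]
R2 <-> R3   (pivot in column 2 was zero)
[ 4   0   -6 ]
[ 0  -2  7/2 ]
[ 0   0    0 ]
Row echelon form:
[ 4   0   -6 ]
[ 0  -2  7/2 ]
[ 0   0    0 ]
Nonzero rows / pivot columns: 2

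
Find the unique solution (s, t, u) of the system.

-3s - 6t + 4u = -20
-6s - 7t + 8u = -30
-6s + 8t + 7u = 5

(-4, 2, -5)

Forward elimination on [A|b]:
R2 <- R2 - (2)*R1:  [  0   5   0  10 ]
R3 <- R3 - (2)*R1:  [  0  20  -1  45 ]
R3 <- R3 - (4)*R2:  [  0   0  -1   5 ]
Row echelon form:
[ -3  -6   4  |  -20 ]
[  0   5   0  |   10 ]
[  0   0  -1  |    5 ]
Back-substitution:
u = (5) / -1 = -5
t = (10) / 5 = 2
s = (-20 - (-6)*(2) - (4)*(-5)) / -3 = -4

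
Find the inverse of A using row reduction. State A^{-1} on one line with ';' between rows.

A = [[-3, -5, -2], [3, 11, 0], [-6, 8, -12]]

inverse = [-11/3 -19/9 11/18; 1 2/3 -1/6; 5/2 3/2 -1/2]

Gauss-Jordan on [A | I]:
R1 <- (1/-3)*R1:  [    1   5/3   2/3  |  -1/3     0     0 ]
R2 <- R2 - (3)*R1:  [  0   6  -2  |   1   1   0 ]
R3 <- R3 - (-6)*R1:  [  0  18  -8  |  -2   0   1 ]
R2 <- (1/6)*R2:  [    0     1  -1/3  |   1/6   1/6     0 ]
R1 <- R1 - (5/3)*R2:  [      1       0    11/9  |  -11/18   -5/18       0 ]
R3 <- R3 - (18)*R2:  [  0   0  -2  |  -5  -3   1 ]
R3 <- (1/-2)*R3:  [    0     0     1  |   5/2   3/2  -1/2 ]
R1 <- R1 - (11/9)*R3:  [     1      0      0  |  -11/3  -19/9  11/18 ]
R2 <- R2 - (-1/3)*R3:  [    0     1     0  |     1   2/3  -1/6 ]
Right block of [I | A^{-1}] is the inverse:
[ -11/3  -19/9  11/18 ]
[     1    2/3   -1/6 ]
[   5/2    3/2   -1/2 ]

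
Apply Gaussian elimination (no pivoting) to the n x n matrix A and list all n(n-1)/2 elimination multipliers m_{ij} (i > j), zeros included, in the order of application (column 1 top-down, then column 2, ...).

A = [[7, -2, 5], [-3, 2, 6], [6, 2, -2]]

Forward elimination:
R2 <- R2 - (-3/7)*R1:  [    0   8/7  57/7 ]
R3 <- R3 - (6/7)*R1:  [     0   26/7  -44/7 ]
R3 <- R3 - (13/4)*R2:  [      0       0  -131/4 ]
Multipliers (in order of application): m_{21} = -3/7, m_{31} = 6/7, m_{32} = 13/4

multipliers: -3/7, 6/7, 13/4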